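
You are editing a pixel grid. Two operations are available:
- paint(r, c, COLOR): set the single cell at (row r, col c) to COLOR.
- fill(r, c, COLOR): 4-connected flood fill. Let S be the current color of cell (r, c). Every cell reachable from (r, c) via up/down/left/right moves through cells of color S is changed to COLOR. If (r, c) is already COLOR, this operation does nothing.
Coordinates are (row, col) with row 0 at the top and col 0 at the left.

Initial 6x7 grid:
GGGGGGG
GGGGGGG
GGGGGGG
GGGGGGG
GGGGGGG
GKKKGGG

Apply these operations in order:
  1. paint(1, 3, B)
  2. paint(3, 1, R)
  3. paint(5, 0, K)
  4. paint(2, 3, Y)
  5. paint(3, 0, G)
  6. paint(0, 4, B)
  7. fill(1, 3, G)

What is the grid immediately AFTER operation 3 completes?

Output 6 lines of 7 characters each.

Answer: GGGGGGG
GGGBGGG
GGGGGGG
GRGGGGG
GGGGGGG
KKKKGGG

Derivation:
After op 1 paint(1,3,B):
GGGGGGG
GGGBGGG
GGGGGGG
GGGGGGG
GGGGGGG
GKKKGGG
After op 2 paint(3,1,R):
GGGGGGG
GGGBGGG
GGGGGGG
GRGGGGG
GGGGGGG
GKKKGGG
After op 3 paint(5,0,K):
GGGGGGG
GGGBGGG
GGGGGGG
GRGGGGG
GGGGGGG
KKKKGGG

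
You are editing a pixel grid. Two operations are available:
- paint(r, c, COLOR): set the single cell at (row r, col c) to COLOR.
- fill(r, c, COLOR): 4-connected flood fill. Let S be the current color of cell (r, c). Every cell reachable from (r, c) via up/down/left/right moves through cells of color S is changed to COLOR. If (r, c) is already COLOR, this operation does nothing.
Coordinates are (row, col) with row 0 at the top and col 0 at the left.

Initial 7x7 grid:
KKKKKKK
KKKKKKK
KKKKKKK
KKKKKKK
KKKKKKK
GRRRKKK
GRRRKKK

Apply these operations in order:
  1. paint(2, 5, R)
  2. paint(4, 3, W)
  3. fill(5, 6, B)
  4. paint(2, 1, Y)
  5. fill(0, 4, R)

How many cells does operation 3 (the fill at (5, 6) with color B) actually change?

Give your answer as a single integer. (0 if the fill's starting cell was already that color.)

Answer: 39

Derivation:
After op 1 paint(2,5,R):
KKKKKKK
KKKKKKK
KKKKKRK
KKKKKKK
KKKKKKK
GRRRKKK
GRRRKKK
After op 2 paint(4,3,W):
KKKKKKK
KKKKKKK
KKKKKRK
KKKKKKK
KKKWKKK
GRRRKKK
GRRRKKK
After op 3 fill(5,6,B) [39 cells changed]:
BBBBBBB
BBBBBBB
BBBBBRB
BBBBBBB
BBBWBBB
GRRRBBB
GRRRBBB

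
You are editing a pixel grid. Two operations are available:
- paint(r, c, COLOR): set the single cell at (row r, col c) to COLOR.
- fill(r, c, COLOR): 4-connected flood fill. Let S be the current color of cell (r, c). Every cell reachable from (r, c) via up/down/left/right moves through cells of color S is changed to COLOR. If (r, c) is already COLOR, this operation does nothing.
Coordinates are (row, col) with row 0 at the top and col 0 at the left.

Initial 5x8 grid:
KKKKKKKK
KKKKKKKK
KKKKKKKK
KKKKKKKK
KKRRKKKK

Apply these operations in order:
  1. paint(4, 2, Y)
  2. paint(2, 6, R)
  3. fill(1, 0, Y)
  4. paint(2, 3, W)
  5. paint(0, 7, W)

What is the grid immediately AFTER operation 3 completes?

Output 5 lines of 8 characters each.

Answer: YYYYYYYY
YYYYYYYY
YYYYYYRY
YYYYYYYY
YYYRYYYY

Derivation:
After op 1 paint(4,2,Y):
KKKKKKKK
KKKKKKKK
KKKKKKKK
KKKKKKKK
KKYRKKKK
After op 2 paint(2,6,R):
KKKKKKKK
KKKKKKKK
KKKKKKRK
KKKKKKKK
KKYRKKKK
After op 3 fill(1,0,Y) [37 cells changed]:
YYYYYYYY
YYYYYYYY
YYYYYYRY
YYYYYYYY
YYYRYYYY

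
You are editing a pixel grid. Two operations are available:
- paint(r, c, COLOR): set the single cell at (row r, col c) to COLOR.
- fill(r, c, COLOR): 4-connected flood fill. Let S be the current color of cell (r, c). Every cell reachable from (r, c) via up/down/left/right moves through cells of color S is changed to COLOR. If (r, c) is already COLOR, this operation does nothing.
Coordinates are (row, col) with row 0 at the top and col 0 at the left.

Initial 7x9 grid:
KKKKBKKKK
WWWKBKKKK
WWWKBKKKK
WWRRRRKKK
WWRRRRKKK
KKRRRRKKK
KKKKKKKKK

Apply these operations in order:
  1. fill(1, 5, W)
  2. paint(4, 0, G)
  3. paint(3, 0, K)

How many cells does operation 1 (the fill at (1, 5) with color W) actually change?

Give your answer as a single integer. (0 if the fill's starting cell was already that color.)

After op 1 fill(1,5,W) [32 cells changed]:
KKKKBWWWW
WWWKBWWWW
WWWKBWWWW
WWRRRRWWW
WWRRRRWWW
WWRRRRWWW
WWWWWWWWW

Answer: 32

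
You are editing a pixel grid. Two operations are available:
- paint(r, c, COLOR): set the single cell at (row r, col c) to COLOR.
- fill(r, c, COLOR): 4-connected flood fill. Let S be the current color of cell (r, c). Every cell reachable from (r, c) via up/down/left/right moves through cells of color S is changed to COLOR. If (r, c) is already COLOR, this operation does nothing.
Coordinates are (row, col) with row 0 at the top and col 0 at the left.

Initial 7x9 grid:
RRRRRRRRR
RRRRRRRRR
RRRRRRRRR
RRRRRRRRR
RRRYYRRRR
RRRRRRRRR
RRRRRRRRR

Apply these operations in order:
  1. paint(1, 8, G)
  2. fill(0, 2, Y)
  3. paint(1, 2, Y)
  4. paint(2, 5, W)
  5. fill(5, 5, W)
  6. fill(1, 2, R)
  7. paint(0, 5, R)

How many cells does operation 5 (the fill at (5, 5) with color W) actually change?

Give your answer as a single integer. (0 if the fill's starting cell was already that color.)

After op 1 paint(1,8,G):
RRRRRRRRR
RRRRRRRRG
RRRRRRRRR
RRRRRRRRR
RRRYYRRRR
RRRRRRRRR
RRRRRRRRR
After op 2 fill(0,2,Y) [60 cells changed]:
YYYYYYYYY
YYYYYYYYG
YYYYYYYYY
YYYYYYYYY
YYYYYYYYY
YYYYYYYYY
YYYYYYYYY
After op 3 paint(1,2,Y):
YYYYYYYYY
YYYYYYYYG
YYYYYYYYY
YYYYYYYYY
YYYYYYYYY
YYYYYYYYY
YYYYYYYYY
After op 4 paint(2,5,W):
YYYYYYYYY
YYYYYYYYG
YYYYYWYYY
YYYYYYYYY
YYYYYYYYY
YYYYYYYYY
YYYYYYYYY
After op 5 fill(5,5,W) [61 cells changed]:
WWWWWWWWW
WWWWWWWWG
WWWWWWWWW
WWWWWWWWW
WWWWWWWWW
WWWWWWWWW
WWWWWWWWW

Answer: 61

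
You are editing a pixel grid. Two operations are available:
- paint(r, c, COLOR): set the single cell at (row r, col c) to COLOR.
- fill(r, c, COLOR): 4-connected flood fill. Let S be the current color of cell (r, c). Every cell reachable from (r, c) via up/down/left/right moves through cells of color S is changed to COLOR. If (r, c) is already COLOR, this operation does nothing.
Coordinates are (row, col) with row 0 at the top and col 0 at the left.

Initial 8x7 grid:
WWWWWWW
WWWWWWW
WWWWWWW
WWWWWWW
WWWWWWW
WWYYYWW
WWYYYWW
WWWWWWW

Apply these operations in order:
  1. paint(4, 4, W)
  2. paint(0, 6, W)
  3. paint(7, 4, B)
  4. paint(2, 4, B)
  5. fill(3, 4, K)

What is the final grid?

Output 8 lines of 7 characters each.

After op 1 paint(4,4,W):
WWWWWWW
WWWWWWW
WWWWWWW
WWWWWWW
WWWWWWW
WWYYYWW
WWYYYWW
WWWWWWW
After op 2 paint(0,6,W):
WWWWWWW
WWWWWWW
WWWWWWW
WWWWWWW
WWWWWWW
WWYYYWW
WWYYYWW
WWWWWWW
After op 3 paint(7,4,B):
WWWWWWW
WWWWWWW
WWWWWWW
WWWWWWW
WWWWWWW
WWYYYWW
WWYYYWW
WWWWBWW
After op 4 paint(2,4,B):
WWWWWWW
WWWWWWW
WWWWBWW
WWWWWWW
WWWWWWW
WWYYYWW
WWYYYWW
WWWWBWW
After op 5 fill(3,4,K) [48 cells changed]:
KKKKKKK
KKKKKKK
KKKKBKK
KKKKKKK
KKKKKKK
KKYYYKK
KKYYYKK
KKKKBKK

Answer: KKKKKKK
KKKKKKK
KKKKBKK
KKKKKKK
KKKKKKK
KKYYYKK
KKYYYKK
KKKKBKK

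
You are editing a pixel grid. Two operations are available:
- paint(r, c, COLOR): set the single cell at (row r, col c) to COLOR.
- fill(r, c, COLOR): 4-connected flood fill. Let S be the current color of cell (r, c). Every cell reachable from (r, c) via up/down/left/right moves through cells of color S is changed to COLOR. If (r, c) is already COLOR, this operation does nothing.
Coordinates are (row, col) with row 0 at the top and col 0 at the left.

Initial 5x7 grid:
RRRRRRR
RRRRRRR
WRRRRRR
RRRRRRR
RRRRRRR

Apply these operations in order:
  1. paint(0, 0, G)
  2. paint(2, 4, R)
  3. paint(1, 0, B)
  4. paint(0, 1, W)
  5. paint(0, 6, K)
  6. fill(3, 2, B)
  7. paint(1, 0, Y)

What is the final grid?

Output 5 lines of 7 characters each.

Answer: GWBBBBK
YBBBBBB
WBBBBBB
BBBBBBB
BBBBBBB

Derivation:
After op 1 paint(0,0,G):
GRRRRRR
RRRRRRR
WRRRRRR
RRRRRRR
RRRRRRR
After op 2 paint(2,4,R):
GRRRRRR
RRRRRRR
WRRRRRR
RRRRRRR
RRRRRRR
After op 3 paint(1,0,B):
GRRRRRR
BRRRRRR
WRRRRRR
RRRRRRR
RRRRRRR
After op 4 paint(0,1,W):
GWRRRRR
BRRRRRR
WRRRRRR
RRRRRRR
RRRRRRR
After op 5 paint(0,6,K):
GWRRRRK
BRRRRRR
WRRRRRR
RRRRRRR
RRRRRRR
After op 6 fill(3,2,B) [30 cells changed]:
GWBBBBK
BBBBBBB
WBBBBBB
BBBBBBB
BBBBBBB
After op 7 paint(1,0,Y):
GWBBBBK
YBBBBBB
WBBBBBB
BBBBBBB
BBBBBBB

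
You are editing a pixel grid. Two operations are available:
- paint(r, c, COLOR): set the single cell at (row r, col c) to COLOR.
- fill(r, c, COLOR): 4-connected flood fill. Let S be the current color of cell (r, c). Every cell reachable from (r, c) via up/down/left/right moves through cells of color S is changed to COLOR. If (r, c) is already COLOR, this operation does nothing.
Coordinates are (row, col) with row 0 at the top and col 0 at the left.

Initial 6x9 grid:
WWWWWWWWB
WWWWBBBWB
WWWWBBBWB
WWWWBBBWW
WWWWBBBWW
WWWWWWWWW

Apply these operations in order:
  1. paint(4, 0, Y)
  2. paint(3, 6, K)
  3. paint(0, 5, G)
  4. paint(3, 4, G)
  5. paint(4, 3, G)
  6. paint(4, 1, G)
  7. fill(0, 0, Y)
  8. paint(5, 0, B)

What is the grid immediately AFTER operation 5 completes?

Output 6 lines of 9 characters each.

After op 1 paint(4,0,Y):
WWWWWWWWB
WWWWBBBWB
WWWWBBBWB
WWWWBBBWW
YWWWBBBWW
WWWWWWWWW
After op 2 paint(3,6,K):
WWWWWWWWB
WWWWBBBWB
WWWWBBBWB
WWWWBBKWW
YWWWBBBWW
WWWWWWWWW
After op 3 paint(0,5,G):
WWWWWGWWB
WWWWBBBWB
WWWWBBBWB
WWWWBBKWW
YWWWBBBWW
WWWWWWWWW
After op 4 paint(3,4,G):
WWWWWGWWB
WWWWBBBWB
WWWWBBBWB
WWWWGBKWW
YWWWBBBWW
WWWWWWWWW
After op 5 paint(4,3,G):
WWWWWGWWB
WWWWBBBWB
WWWWBBBWB
WWWWGBKWW
YWWGBBBWW
WWWWWWWWW

Answer: WWWWWGWWB
WWWWBBBWB
WWWWBBBWB
WWWWGBKWW
YWWGBBBWW
WWWWWWWWW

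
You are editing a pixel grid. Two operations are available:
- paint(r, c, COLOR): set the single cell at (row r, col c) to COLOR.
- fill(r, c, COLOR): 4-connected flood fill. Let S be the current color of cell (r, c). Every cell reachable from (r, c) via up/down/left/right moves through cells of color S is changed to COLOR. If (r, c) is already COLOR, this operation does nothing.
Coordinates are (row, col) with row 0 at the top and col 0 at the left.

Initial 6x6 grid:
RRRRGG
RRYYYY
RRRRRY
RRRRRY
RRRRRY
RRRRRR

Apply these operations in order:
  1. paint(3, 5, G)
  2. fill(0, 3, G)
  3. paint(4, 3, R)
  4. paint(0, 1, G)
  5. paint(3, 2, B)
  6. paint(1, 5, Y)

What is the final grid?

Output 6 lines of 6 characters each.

After op 1 paint(3,5,G):
RRRRGG
RRYYYY
RRRRRY
RRRRRG
RRRRRY
RRRRRR
After op 2 fill(0,3,G) [27 cells changed]:
GGGGGG
GGYYYY
GGGGGY
GGGGGG
GGGGGY
GGGGGG
After op 3 paint(4,3,R):
GGGGGG
GGYYYY
GGGGGY
GGGGGG
GGGRGY
GGGGGG
After op 4 paint(0,1,G):
GGGGGG
GGYYYY
GGGGGY
GGGGGG
GGGRGY
GGGGGG
After op 5 paint(3,2,B):
GGGGGG
GGYYYY
GGGGGY
GGBGGG
GGGRGY
GGGGGG
After op 6 paint(1,5,Y):
GGGGGG
GGYYYY
GGGGGY
GGBGGG
GGGRGY
GGGGGG

Answer: GGGGGG
GGYYYY
GGGGGY
GGBGGG
GGGRGY
GGGGGG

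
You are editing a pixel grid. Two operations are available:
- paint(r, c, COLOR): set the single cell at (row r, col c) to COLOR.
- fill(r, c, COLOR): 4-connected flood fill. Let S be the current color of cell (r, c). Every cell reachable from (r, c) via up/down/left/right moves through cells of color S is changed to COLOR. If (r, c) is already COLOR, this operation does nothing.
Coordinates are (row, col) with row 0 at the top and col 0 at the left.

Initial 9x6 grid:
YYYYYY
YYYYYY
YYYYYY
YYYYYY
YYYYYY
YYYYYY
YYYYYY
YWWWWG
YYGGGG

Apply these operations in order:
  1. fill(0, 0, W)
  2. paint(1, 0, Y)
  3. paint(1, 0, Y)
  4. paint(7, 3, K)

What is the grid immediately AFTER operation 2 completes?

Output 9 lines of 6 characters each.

Answer: WWWWWW
YWWWWW
WWWWWW
WWWWWW
WWWWWW
WWWWWW
WWWWWW
WWWWWG
WWGGGG

Derivation:
After op 1 fill(0,0,W) [45 cells changed]:
WWWWWW
WWWWWW
WWWWWW
WWWWWW
WWWWWW
WWWWWW
WWWWWW
WWWWWG
WWGGGG
After op 2 paint(1,0,Y):
WWWWWW
YWWWWW
WWWWWW
WWWWWW
WWWWWW
WWWWWW
WWWWWW
WWWWWG
WWGGGG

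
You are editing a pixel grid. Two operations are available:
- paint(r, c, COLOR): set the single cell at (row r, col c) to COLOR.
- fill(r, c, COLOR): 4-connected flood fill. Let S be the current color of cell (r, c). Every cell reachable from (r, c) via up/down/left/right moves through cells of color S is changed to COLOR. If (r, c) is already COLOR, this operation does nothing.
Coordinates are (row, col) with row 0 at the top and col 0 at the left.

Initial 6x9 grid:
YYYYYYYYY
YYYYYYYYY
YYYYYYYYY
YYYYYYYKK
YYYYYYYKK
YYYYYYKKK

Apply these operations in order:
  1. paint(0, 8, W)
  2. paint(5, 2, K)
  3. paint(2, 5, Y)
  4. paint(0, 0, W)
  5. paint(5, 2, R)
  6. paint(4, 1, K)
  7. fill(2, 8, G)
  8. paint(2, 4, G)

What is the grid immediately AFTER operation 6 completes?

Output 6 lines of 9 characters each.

Answer: WYYYYYYYW
YYYYYYYYY
YYYYYYYYY
YYYYYYYKK
YKYYYYYKK
YYRYYYKKK

Derivation:
After op 1 paint(0,8,W):
YYYYYYYYW
YYYYYYYYY
YYYYYYYYY
YYYYYYYKK
YYYYYYYKK
YYYYYYKKK
After op 2 paint(5,2,K):
YYYYYYYYW
YYYYYYYYY
YYYYYYYYY
YYYYYYYKK
YYYYYYYKK
YYKYYYKKK
After op 3 paint(2,5,Y):
YYYYYYYYW
YYYYYYYYY
YYYYYYYYY
YYYYYYYKK
YYYYYYYKK
YYKYYYKKK
After op 4 paint(0,0,W):
WYYYYYYYW
YYYYYYYYY
YYYYYYYYY
YYYYYYYKK
YYYYYYYKK
YYKYYYKKK
After op 5 paint(5,2,R):
WYYYYYYYW
YYYYYYYYY
YYYYYYYYY
YYYYYYYKK
YYYYYYYKK
YYRYYYKKK
After op 6 paint(4,1,K):
WYYYYYYYW
YYYYYYYYY
YYYYYYYYY
YYYYYYYKK
YKYYYYYKK
YYRYYYKKK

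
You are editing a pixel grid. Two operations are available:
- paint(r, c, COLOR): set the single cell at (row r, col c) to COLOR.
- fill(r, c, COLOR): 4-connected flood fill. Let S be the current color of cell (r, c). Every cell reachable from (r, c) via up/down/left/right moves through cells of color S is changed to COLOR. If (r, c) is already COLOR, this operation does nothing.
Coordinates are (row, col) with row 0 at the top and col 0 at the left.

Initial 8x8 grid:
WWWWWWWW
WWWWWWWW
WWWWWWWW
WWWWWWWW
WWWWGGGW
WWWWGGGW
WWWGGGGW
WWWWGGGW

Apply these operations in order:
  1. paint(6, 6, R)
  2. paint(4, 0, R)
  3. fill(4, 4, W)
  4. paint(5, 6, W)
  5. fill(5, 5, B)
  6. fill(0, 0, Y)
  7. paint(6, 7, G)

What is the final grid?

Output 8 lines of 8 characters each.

Answer: YYYYYYYY
YYYYYYYY
YYYYYYYY
YYYYYYYY
RYYYYYYY
YYYYYYYY
YYYYYYRG
YYYYYYYY

Derivation:
After op 1 paint(6,6,R):
WWWWWWWW
WWWWWWWW
WWWWWWWW
WWWWWWWW
WWWWGGGW
WWWWGGGW
WWWGGGRW
WWWWGGGW
After op 2 paint(4,0,R):
WWWWWWWW
WWWWWWWW
WWWWWWWW
WWWWWWWW
RWWWGGGW
WWWWGGGW
WWWGGGRW
WWWWGGGW
After op 3 fill(4,4,W) [12 cells changed]:
WWWWWWWW
WWWWWWWW
WWWWWWWW
WWWWWWWW
RWWWWWWW
WWWWWWWW
WWWWWWRW
WWWWWWWW
After op 4 paint(5,6,W):
WWWWWWWW
WWWWWWWW
WWWWWWWW
WWWWWWWW
RWWWWWWW
WWWWWWWW
WWWWWWRW
WWWWWWWW
After op 5 fill(5,5,B) [62 cells changed]:
BBBBBBBB
BBBBBBBB
BBBBBBBB
BBBBBBBB
RBBBBBBB
BBBBBBBB
BBBBBBRB
BBBBBBBB
After op 6 fill(0,0,Y) [62 cells changed]:
YYYYYYYY
YYYYYYYY
YYYYYYYY
YYYYYYYY
RYYYYYYY
YYYYYYYY
YYYYYYRY
YYYYYYYY
After op 7 paint(6,7,G):
YYYYYYYY
YYYYYYYY
YYYYYYYY
YYYYYYYY
RYYYYYYY
YYYYYYYY
YYYYYYRG
YYYYYYYY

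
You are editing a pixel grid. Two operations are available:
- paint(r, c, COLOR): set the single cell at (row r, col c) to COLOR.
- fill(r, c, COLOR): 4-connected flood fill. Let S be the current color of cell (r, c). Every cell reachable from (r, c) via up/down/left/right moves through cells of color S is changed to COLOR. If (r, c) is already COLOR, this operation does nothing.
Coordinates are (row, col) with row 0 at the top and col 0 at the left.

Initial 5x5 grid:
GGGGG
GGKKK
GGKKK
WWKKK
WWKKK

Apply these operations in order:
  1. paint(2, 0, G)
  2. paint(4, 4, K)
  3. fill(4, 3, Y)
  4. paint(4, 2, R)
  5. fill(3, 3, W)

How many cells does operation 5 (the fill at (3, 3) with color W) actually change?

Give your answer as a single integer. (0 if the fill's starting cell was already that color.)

After op 1 paint(2,0,G):
GGGGG
GGKKK
GGKKK
WWKKK
WWKKK
After op 2 paint(4,4,K):
GGGGG
GGKKK
GGKKK
WWKKK
WWKKK
After op 3 fill(4,3,Y) [12 cells changed]:
GGGGG
GGYYY
GGYYY
WWYYY
WWYYY
After op 4 paint(4,2,R):
GGGGG
GGYYY
GGYYY
WWYYY
WWRYY
After op 5 fill(3,3,W) [11 cells changed]:
GGGGG
GGWWW
GGWWW
WWWWW
WWRWW

Answer: 11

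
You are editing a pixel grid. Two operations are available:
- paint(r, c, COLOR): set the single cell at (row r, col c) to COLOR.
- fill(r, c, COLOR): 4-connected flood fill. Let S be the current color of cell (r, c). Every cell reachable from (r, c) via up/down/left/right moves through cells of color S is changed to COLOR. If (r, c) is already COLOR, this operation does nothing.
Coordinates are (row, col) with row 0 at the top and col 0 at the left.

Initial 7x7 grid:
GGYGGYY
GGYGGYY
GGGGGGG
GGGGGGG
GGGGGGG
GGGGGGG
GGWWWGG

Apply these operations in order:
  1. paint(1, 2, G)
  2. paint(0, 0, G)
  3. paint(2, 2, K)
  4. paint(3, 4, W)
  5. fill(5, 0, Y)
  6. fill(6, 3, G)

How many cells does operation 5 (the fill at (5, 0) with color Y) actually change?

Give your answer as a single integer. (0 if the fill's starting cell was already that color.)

After op 1 paint(1,2,G):
GGYGGYY
GGGGGYY
GGGGGGG
GGGGGGG
GGGGGGG
GGGGGGG
GGWWWGG
After op 2 paint(0,0,G):
GGYGGYY
GGGGGYY
GGGGGGG
GGGGGGG
GGGGGGG
GGGGGGG
GGWWWGG
After op 3 paint(2,2,K):
GGYGGYY
GGGGGYY
GGKGGGG
GGGGGGG
GGGGGGG
GGGGGGG
GGWWWGG
After op 4 paint(3,4,W):
GGYGGYY
GGGGGYY
GGKGGGG
GGGGWGG
GGGGGGG
GGGGGGG
GGWWWGG
After op 5 fill(5,0,Y) [39 cells changed]:
YYYYYYY
YYYYYYY
YYKYYYY
YYYYWYY
YYYYYYY
YYYYYYY
YYWWWYY

Answer: 39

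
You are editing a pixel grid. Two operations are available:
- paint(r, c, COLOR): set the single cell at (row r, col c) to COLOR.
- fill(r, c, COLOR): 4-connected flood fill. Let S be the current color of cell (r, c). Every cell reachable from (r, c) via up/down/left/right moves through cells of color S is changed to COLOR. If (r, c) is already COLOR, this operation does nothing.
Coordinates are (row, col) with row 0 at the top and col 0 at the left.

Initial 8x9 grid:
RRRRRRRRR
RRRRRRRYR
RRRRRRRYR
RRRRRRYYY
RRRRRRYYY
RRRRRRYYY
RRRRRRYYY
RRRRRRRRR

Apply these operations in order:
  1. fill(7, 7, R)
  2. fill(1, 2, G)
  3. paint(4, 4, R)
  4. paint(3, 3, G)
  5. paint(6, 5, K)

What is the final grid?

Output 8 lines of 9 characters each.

Answer: GGGGGGGGG
GGGGGGGYG
GGGGGGGYG
GGGGGGYYY
GGGGRGYYY
GGGGGGYYY
GGGGGKYYY
GGGGGGGGG

Derivation:
After op 1 fill(7,7,R) [0 cells changed]:
RRRRRRRRR
RRRRRRRYR
RRRRRRRYR
RRRRRRYYY
RRRRRRYYY
RRRRRRYYY
RRRRRRYYY
RRRRRRRRR
After op 2 fill(1,2,G) [58 cells changed]:
GGGGGGGGG
GGGGGGGYG
GGGGGGGYG
GGGGGGYYY
GGGGGGYYY
GGGGGGYYY
GGGGGGYYY
GGGGGGGGG
After op 3 paint(4,4,R):
GGGGGGGGG
GGGGGGGYG
GGGGGGGYG
GGGGGGYYY
GGGGRGYYY
GGGGGGYYY
GGGGGGYYY
GGGGGGGGG
After op 4 paint(3,3,G):
GGGGGGGGG
GGGGGGGYG
GGGGGGGYG
GGGGGGYYY
GGGGRGYYY
GGGGGGYYY
GGGGGGYYY
GGGGGGGGG
After op 5 paint(6,5,K):
GGGGGGGGG
GGGGGGGYG
GGGGGGGYG
GGGGGGYYY
GGGGRGYYY
GGGGGGYYY
GGGGGKYYY
GGGGGGGGG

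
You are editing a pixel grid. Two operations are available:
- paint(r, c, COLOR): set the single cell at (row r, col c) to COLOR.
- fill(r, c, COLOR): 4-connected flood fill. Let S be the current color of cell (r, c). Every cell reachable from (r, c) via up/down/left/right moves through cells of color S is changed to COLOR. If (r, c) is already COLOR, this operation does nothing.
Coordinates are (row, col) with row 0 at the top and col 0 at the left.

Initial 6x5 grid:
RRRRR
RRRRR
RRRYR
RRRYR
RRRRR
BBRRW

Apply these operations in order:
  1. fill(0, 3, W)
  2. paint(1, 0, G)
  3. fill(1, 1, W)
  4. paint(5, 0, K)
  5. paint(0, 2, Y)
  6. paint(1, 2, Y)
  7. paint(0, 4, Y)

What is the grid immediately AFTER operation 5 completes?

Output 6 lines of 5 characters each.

Answer: WWYWW
GWWWW
WWWYW
WWWYW
WWWWW
KBWWW

Derivation:
After op 1 fill(0,3,W) [25 cells changed]:
WWWWW
WWWWW
WWWYW
WWWYW
WWWWW
BBWWW
After op 2 paint(1,0,G):
WWWWW
GWWWW
WWWYW
WWWYW
WWWWW
BBWWW
After op 3 fill(1,1,W) [0 cells changed]:
WWWWW
GWWWW
WWWYW
WWWYW
WWWWW
BBWWW
After op 4 paint(5,0,K):
WWWWW
GWWWW
WWWYW
WWWYW
WWWWW
KBWWW
After op 5 paint(0,2,Y):
WWYWW
GWWWW
WWWYW
WWWYW
WWWWW
KBWWW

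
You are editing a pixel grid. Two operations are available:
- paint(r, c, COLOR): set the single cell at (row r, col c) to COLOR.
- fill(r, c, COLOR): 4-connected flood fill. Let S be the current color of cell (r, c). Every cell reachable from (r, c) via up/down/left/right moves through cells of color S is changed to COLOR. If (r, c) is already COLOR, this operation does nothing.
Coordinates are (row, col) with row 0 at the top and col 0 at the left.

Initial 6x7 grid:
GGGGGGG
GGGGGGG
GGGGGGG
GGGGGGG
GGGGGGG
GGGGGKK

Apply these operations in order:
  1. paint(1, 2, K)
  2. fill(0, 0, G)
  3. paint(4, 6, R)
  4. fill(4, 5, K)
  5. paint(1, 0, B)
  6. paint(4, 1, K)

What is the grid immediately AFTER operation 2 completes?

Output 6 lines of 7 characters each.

After op 1 paint(1,2,K):
GGGGGGG
GGKGGGG
GGGGGGG
GGGGGGG
GGGGGGG
GGGGGKK
After op 2 fill(0,0,G) [0 cells changed]:
GGGGGGG
GGKGGGG
GGGGGGG
GGGGGGG
GGGGGGG
GGGGGKK

Answer: GGGGGGG
GGKGGGG
GGGGGGG
GGGGGGG
GGGGGGG
GGGGGKK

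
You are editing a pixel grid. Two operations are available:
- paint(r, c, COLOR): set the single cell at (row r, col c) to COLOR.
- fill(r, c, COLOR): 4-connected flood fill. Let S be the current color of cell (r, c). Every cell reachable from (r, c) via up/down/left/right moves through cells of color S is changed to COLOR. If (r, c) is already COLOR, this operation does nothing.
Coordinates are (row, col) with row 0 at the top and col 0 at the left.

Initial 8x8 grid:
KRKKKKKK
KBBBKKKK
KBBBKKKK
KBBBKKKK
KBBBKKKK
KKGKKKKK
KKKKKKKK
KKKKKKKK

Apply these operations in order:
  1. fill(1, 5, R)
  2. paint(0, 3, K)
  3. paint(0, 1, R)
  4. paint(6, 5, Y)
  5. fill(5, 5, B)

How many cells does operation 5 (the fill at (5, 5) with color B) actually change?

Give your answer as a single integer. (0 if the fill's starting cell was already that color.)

Answer: 49

Derivation:
After op 1 fill(1,5,R) [50 cells changed]:
RRRRRRRR
RBBBRRRR
RBBBRRRR
RBBBRRRR
RBBBRRRR
RRGRRRRR
RRRRRRRR
RRRRRRRR
After op 2 paint(0,3,K):
RRRKRRRR
RBBBRRRR
RBBBRRRR
RBBBRRRR
RBBBRRRR
RRGRRRRR
RRRRRRRR
RRRRRRRR
After op 3 paint(0,1,R):
RRRKRRRR
RBBBRRRR
RBBBRRRR
RBBBRRRR
RBBBRRRR
RRGRRRRR
RRRRRRRR
RRRRRRRR
After op 4 paint(6,5,Y):
RRRKRRRR
RBBBRRRR
RBBBRRRR
RBBBRRRR
RBBBRRRR
RRGRRRRR
RRRRRYRR
RRRRRRRR
After op 5 fill(5,5,B) [49 cells changed]:
BBBKBBBB
BBBBBBBB
BBBBBBBB
BBBBBBBB
BBBBBBBB
BBGBBBBB
BBBBBYBB
BBBBBBBB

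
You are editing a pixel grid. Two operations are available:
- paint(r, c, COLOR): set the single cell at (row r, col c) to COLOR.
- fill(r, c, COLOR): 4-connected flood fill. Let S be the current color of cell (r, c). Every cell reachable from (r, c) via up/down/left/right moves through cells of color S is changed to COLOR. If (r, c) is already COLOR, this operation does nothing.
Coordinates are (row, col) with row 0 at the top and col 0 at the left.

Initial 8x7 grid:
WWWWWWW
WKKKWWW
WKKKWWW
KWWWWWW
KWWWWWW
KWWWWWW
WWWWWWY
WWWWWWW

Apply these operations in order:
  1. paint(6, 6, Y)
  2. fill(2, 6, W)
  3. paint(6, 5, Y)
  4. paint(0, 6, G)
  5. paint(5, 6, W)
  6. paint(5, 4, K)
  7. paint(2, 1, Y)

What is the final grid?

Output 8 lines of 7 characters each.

Answer: WWWWWWG
WKKKWWW
WYKKWWW
KWWWWWW
KWWWWWW
KWWWKWW
WWWWWYY
WWWWWWW

Derivation:
After op 1 paint(6,6,Y):
WWWWWWW
WKKKWWW
WKKKWWW
KWWWWWW
KWWWWWW
KWWWWWW
WWWWWWY
WWWWWWW
After op 2 fill(2,6,W) [0 cells changed]:
WWWWWWW
WKKKWWW
WKKKWWW
KWWWWWW
KWWWWWW
KWWWWWW
WWWWWWY
WWWWWWW
After op 3 paint(6,5,Y):
WWWWWWW
WKKKWWW
WKKKWWW
KWWWWWW
KWWWWWW
KWWWWWW
WWWWWYY
WWWWWWW
After op 4 paint(0,6,G):
WWWWWWG
WKKKWWW
WKKKWWW
KWWWWWW
KWWWWWW
KWWWWWW
WWWWWYY
WWWWWWW
After op 5 paint(5,6,W):
WWWWWWG
WKKKWWW
WKKKWWW
KWWWWWW
KWWWWWW
KWWWWWW
WWWWWYY
WWWWWWW
After op 6 paint(5,4,K):
WWWWWWG
WKKKWWW
WKKKWWW
KWWWWWW
KWWWWWW
KWWWKWW
WWWWWYY
WWWWWWW
After op 7 paint(2,1,Y):
WWWWWWG
WKKKWWW
WYKKWWW
KWWWWWW
KWWWWWW
KWWWKWW
WWWWWYY
WWWWWWW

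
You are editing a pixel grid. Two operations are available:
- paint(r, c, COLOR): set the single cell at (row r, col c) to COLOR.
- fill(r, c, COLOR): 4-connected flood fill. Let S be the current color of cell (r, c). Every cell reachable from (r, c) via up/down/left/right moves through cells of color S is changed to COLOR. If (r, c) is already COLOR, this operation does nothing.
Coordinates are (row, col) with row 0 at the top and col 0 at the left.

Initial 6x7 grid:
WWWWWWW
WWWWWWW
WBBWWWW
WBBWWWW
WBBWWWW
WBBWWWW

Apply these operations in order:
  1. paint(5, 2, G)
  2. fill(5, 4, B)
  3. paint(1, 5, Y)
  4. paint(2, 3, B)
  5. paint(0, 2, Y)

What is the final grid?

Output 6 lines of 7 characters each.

After op 1 paint(5,2,G):
WWWWWWW
WWWWWWW
WBBWWWW
WBBWWWW
WBBWWWW
WBGWWWW
After op 2 fill(5,4,B) [34 cells changed]:
BBBBBBB
BBBBBBB
BBBBBBB
BBBBBBB
BBBBBBB
BBGBBBB
After op 3 paint(1,5,Y):
BBBBBBB
BBBBBYB
BBBBBBB
BBBBBBB
BBBBBBB
BBGBBBB
After op 4 paint(2,3,B):
BBBBBBB
BBBBBYB
BBBBBBB
BBBBBBB
BBBBBBB
BBGBBBB
After op 5 paint(0,2,Y):
BBYBBBB
BBBBBYB
BBBBBBB
BBBBBBB
BBBBBBB
BBGBBBB

Answer: BBYBBBB
BBBBBYB
BBBBBBB
BBBBBBB
BBBBBBB
BBGBBBB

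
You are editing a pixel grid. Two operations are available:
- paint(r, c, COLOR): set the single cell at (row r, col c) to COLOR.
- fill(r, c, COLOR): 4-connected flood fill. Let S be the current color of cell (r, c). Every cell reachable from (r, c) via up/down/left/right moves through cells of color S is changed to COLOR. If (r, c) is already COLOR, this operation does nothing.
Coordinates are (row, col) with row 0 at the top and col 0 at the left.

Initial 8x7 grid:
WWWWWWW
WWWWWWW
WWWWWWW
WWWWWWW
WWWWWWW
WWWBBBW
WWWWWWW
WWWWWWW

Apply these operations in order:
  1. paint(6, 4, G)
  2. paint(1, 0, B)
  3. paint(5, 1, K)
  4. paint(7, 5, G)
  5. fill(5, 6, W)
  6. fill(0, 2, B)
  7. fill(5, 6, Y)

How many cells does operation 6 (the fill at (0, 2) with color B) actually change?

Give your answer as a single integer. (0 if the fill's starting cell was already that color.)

After op 1 paint(6,4,G):
WWWWWWW
WWWWWWW
WWWWWWW
WWWWWWW
WWWWWWW
WWWBBBW
WWWWGWW
WWWWWWW
After op 2 paint(1,0,B):
WWWWWWW
BWWWWWW
WWWWWWW
WWWWWWW
WWWWWWW
WWWBBBW
WWWWGWW
WWWWWWW
After op 3 paint(5,1,K):
WWWWWWW
BWWWWWW
WWWWWWW
WWWWWWW
WWWWWWW
WKWBBBW
WWWWGWW
WWWWWWW
After op 4 paint(7,5,G):
WWWWWWW
BWWWWWW
WWWWWWW
WWWWWWW
WWWWWWW
WKWBBBW
WWWWGWW
WWWWWGW
After op 5 fill(5,6,W) [0 cells changed]:
WWWWWWW
BWWWWWW
WWWWWWW
WWWWWWW
WWWWWWW
WKWBBBW
WWWWGWW
WWWWWGW
After op 6 fill(0,2,B) [49 cells changed]:
BBBBBBB
BBBBBBB
BBBBBBB
BBBBBBB
BBBBBBB
BKBBBBB
BBBBGBB
BBBBBGB

Answer: 49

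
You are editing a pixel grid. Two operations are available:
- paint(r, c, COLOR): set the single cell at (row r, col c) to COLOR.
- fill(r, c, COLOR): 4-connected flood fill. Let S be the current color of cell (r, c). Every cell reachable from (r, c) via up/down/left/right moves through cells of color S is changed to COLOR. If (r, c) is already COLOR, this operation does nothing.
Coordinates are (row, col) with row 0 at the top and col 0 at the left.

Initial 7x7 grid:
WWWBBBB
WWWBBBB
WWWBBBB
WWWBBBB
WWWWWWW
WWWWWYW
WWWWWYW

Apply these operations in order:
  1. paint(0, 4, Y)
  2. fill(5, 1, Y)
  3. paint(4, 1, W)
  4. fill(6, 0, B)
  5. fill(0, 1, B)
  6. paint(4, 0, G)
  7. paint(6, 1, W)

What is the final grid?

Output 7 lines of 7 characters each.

Answer: BBBBYBB
BBBBBBB
BBBBBBB
BBBBBBB
GWBBBBB
BBBBBBB
BWBBBBB

Derivation:
After op 1 paint(0,4,Y):
WWWBYBB
WWWBBBB
WWWBBBB
WWWBBBB
WWWWWWW
WWWWWYW
WWWWWYW
After op 2 fill(5,1,Y) [31 cells changed]:
YYYBYBB
YYYBBBB
YYYBBBB
YYYBBBB
YYYYYYY
YYYYYYY
YYYYYYY
After op 3 paint(4,1,W):
YYYBYBB
YYYBBBB
YYYBBBB
YYYBBBB
YWYYYYY
YYYYYYY
YYYYYYY
After op 4 fill(6,0,B) [32 cells changed]:
BBBBYBB
BBBBBBB
BBBBBBB
BBBBBBB
BWBBBBB
BBBBBBB
BBBBBBB
After op 5 fill(0,1,B) [0 cells changed]:
BBBBYBB
BBBBBBB
BBBBBBB
BBBBBBB
BWBBBBB
BBBBBBB
BBBBBBB
After op 6 paint(4,0,G):
BBBBYBB
BBBBBBB
BBBBBBB
BBBBBBB
GWBBBBB
BBBBBBB
BBBBBBB
After op 7 paint(6,1,W):
BBBBYBB
BBBBBBB
BBBBBBB
BBBBBBB
GWBBBBB
BBBBBBB
BWBBBBB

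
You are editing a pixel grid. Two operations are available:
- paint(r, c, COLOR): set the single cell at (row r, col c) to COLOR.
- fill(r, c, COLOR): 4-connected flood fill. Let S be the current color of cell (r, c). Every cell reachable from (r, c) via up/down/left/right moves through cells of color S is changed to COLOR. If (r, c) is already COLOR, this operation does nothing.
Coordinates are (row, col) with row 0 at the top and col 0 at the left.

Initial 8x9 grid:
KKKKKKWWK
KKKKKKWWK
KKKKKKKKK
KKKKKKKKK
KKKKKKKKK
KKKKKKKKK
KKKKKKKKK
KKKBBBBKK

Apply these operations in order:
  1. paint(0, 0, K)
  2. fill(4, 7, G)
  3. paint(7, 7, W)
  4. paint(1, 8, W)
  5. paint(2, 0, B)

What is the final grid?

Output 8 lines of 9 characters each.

Answer: GGGGGGWWG
GGGGGGWWW
BGGGGGGGG
GGGGGGGGG
GGGGGGGGG
GGGGGGGGG
GGGGGGGGG
GGGBBBBWG

Derivation:
After op 1 paint(0,0,K):
KKKKKKWWK
KKKKKKWWK
KKKKKKKKK
KKKKKKKKK
KKKKKKKKK
KKKKKKKKK
KKKKKKKKK
KKKBBBBKK
After op 2 fill(4,7,G) [64 cells changed]:
GGGGGGWWG
GGGGGGWWG
GGGGGGGGG
GGGGGGGGG
GGGGGGGGG
GGGGGGGGG
GGGGGGGGG
GGGBBBBGG
After op 3 paint(7,7,W):
GGGGGGWWG
GGGGGGWWG
GGGGGGGGG
GGGGGGGGG
GGGGGGGGG
GGGGGGGGG
GGGGGGGGG
GGGBBBBWG
After op 4 paint(1,8,W):
GGGGGGWWG
GGGGGGWWW
GGGGGGGGG
GGGGGGGGG
GGGGGGGGG
GGGGGGGGG
GGGGGGGGG
GGGBBBBWG
After op 5 paint(2,0,B):
GGGGGGWWG
GGGGGGWWW
BGGGGGGGG
GGGGGGGGG
GGGGGGGGG
GGGGGGGGG
GGGGGGGGG
GGGBBBBWG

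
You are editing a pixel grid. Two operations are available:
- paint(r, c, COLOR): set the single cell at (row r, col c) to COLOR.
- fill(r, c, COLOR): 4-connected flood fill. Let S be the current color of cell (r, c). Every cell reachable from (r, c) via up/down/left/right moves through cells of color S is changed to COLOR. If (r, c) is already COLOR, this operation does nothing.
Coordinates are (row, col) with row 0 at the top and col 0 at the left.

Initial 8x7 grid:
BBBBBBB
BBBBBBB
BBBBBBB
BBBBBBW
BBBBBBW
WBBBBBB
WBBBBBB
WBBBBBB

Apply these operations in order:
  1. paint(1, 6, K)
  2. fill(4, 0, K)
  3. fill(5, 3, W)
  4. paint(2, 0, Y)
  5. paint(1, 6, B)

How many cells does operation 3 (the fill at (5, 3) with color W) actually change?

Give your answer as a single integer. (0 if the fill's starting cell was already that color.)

Answer: 51

Derivation:
After op 1 paint(1,6,K):
BBBBBBB
BBBBBBK
BBBBBBB
BBBBBBW
BBBBBBW
WBBBBBB
WBBBBBB
WBBBBBB
After op 2 fill(4,0,K) [50 cells changed]:
KKKKKKK
KKKKKKK
KKKKKKK
KKKKKKW
KKKKKKW
WKKKKKK
WKKKKKK
WKKKKKK
After op 3 fill(5,3,W) [51 cells changed]:
WWWWWWW
WWWWWWW
WWWWWWW
WWWWWWW
WWWWWWW
WWWWWWW
WWWWWWW
WWWWWWW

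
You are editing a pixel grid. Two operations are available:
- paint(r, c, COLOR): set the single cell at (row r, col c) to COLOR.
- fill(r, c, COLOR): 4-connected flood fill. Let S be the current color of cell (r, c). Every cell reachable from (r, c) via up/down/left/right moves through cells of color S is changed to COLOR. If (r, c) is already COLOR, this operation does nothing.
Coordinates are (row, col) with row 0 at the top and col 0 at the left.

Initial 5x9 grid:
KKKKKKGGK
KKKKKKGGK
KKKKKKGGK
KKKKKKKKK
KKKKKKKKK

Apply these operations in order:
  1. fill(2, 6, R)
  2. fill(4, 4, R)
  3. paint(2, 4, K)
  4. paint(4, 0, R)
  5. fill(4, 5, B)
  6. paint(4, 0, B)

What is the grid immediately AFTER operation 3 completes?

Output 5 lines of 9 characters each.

After op 1 fill(2,6,R) [6 cells changed]:
KKKKKKRRK
KKKKKKRRK
KKKKKKRRK
KKKKKKKKK
KKKKKKKKK
After op 2 fill(4,4,R) [39 cells changed]:
RRRRRRRRR
RRRRRRRRR
RRRRRRRRR
RRRRRRRRR
RRRRRRRRR
After op 3 paint(2,4,K):
RRRRRRRRR
RRRRRRRRR
RRRRKRRRR
RRRRRRRRR
RRRRRRRRR

Answer: RRRRRRRRR
RRRRRRRRR
RRRRKRRRR
RRRRRRRRR
RRRRRRRRR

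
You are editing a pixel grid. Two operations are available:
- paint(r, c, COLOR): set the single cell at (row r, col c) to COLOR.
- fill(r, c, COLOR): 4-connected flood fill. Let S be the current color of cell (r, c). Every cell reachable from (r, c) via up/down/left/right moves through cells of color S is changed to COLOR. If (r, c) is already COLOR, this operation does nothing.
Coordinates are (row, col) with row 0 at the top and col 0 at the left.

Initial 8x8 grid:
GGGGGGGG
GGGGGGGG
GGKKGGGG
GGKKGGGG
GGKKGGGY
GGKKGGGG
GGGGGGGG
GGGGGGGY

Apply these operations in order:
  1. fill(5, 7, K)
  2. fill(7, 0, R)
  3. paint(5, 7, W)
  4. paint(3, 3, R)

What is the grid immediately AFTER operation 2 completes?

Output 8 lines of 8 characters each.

After op 1 fill(5,7,K) [54 cells changed]:
KKKKKKKK
KKKKKKKK
KKKKKKKK
KKKKKKKK
KKKKKKKY
KKKKKKKK
KKKKKKKK
KKKKKKKY
After op 2 fill(7,0,R) [62 cells changed]:
RRRRRRRR
RRRRRRRR
RRRRRRRR
RRRRRRRR
RRRRRRRY
RRRRRRRR
RRRRRRRR
RRRRRRRY

Answer: RRRRRRRR
RRRRRRRR
RRRRRRRR
RRRRRRRR
RRRRRRRY
RRRRRRRR
RRRRRRRR
RRRRRRRY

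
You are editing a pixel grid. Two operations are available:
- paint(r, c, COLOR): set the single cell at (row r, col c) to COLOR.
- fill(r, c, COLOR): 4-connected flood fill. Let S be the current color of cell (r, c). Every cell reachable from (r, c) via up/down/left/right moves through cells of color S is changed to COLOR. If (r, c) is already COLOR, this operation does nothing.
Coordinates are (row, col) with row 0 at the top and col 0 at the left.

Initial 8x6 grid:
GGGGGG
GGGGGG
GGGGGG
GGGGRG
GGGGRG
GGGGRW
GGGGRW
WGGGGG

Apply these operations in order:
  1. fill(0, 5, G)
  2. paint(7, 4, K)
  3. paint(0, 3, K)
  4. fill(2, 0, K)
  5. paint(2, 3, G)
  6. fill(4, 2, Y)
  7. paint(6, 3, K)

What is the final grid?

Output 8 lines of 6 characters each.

After op 1 fill(0,5,G) [0 cells changed]:
GGGGGG
GGGGGG
GGGGGG
GGGGRG
GGGGRG
GGGGRW
GGGGRW
WGGGGG
After op 2 paint(7,4,K):
GGGGGG
GGGGGG
GGGGGG
GGGGRG
GGGGRG
GGGGRW
GGGGRW
WGGGKG
After op 3 paint(0,3,K):
GGGKGG
GGGGGG
GGGGGG
GGGGRG
GGGGRG
GGGGRW
GGGGRW
WGGGKG
After op 4 fill(2,0,K) [38 cells changed]:
KKKKKK
KKKKKK
KKKKKK
KKKKRK
KKKKRK
KKKKRW
KKKKRW
WKKKKG
After op 5 paint(2,3,G):
KKKKKK
KKKKKK
KKKGKK
KKKKRK
KKKKRK
KKKKRW
KKKKRW
WKKKKG
After op 6 fill(4,2,Y) [39 cells changed]:
YYYYYY
YYYYYY
YYYGYY
YYYYRY
YYYYRY
YYYYRW
YYYYRW
WYYYYG
After op 7 paint(6,3,K):
YYYYYY
YYYYYY
YYYGYY
YYYYRY
YYYYRY
YYYYRW
YYYKRW
WYYYYG

Answer: YYYYYY
YYYYYY
YYYGYY
YYYYRY
YYYYRY
YYYYRW
YYYKRW
WYYYYG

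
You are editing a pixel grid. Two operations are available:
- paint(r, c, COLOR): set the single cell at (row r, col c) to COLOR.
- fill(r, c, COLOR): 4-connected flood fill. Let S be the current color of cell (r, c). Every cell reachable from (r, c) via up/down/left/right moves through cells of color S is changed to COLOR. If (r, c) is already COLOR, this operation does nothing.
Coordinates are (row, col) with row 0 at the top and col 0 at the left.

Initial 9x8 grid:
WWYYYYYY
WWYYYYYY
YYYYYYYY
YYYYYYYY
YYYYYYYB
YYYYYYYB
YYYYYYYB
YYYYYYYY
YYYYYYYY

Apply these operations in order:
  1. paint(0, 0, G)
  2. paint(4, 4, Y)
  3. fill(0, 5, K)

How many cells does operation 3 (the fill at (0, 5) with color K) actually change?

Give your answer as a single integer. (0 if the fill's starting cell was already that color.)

After op 1 paint(0,0,G):
GWYYYYYY
WWYYYYYY
YYYYYYYY
YYYYYYYY
YYYYYYYB
YYYYYYYB
YYYYYYYB
YYYYYYYY
YYYYYYYY
After op 2 paint(4,4,Y):
GWYYYYYY
WWYYYYYY
YYYYYYYY
YYYYYYYY
YYYYYYYB
YYYYYYYB
YYYYYYYB
YYYYYYYY
YYYYYYYY
After op 3 fill(0,5,K) [65 cells changed]:
GWKKKKKK
WWKKKKKK
KKKKKKKK
KKKKKKKK
KKKKKKKB
KKKKKKKB
KKKKKKKB
KKKKKKKK
KKKKKKKK

Answer: 65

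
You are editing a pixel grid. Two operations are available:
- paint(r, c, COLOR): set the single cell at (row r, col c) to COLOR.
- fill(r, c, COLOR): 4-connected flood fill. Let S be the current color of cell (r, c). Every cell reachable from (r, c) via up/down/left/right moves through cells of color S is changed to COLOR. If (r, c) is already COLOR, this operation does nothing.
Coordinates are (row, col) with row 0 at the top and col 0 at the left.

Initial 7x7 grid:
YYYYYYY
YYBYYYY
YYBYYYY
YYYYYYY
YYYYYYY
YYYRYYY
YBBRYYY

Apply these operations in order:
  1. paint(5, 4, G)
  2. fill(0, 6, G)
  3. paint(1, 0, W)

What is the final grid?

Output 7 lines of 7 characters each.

Answer: GGGGGGG
WGBGGGG
GGBGGGG
GGGGGGG
GGGGGGG
GGGRGGG
GBBRGGG

Derivation:
After op 1 paint(5,4,G):
YYYYYYY
YYBYYYY
YYBYYYY
YYYYYYY
YYYYYYY
YYYRGYY
YBBRYYY
After op 2 fill(0,6,G) [42 cells changed]:
GGGGGGG
GGBGGGG
GGBGGGG
GGGGGGG
GGGGGGG
GGGRGGG
GBBRGGG
After op 3 paint(1,0,W):
GGGGGGG
WGBGGGG
GGBGGGG
GGGGGGG
GGGGGGG
GGGRGGG
GBBRGGG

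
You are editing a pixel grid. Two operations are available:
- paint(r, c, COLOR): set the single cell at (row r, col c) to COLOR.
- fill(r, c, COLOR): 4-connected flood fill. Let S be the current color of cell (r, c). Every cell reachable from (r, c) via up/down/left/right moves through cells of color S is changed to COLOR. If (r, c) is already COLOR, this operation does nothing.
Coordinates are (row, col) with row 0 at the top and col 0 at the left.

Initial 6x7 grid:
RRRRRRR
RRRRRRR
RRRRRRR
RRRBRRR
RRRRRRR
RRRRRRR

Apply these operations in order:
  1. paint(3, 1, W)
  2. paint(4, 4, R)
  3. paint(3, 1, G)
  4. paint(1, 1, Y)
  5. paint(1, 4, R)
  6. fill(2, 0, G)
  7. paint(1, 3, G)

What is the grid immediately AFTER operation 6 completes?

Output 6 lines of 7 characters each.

After op 1 paint(3,1,W):
RRRRRRR
RRRRRRR
RRRRRRR
RWRBRRR
RRRRRRR
RRRRRRR
After op 2 paint(4,4,R):
RRRRRRR
RRRRRRR
RRRRRRR
RWRBRRR
RRRRRRR
RRRRRRR
After op 3 paint(3,1,G):
RRRRRRR
RRRRRRR
RRRRRRR
RGRBRRR
RRRRRRR
RRRRRRR
After op 4 paint(1,1,Y):
RRRRRRR
RYRRRRR
RRRRRRR
RGRBRRR
RRRRRRR
RRRRRRR
After op 5 paint(1,4,R):
RRRRRRR
RYRRRRR
RRRRRRR
RGRBRRR
RRRRRRR
RRRRRRR
After op 6 fill(2,0,G) [39 cells changed]:
GGGGGGG
GYGGGGG
GGGGGGG
GGGBGGG
GGGGGGG
GGGGGGG

Answer: GGGGGGG
GYGGGGG
GGGGGGG
GGGBGGG
GGGGGGG
GGGGGGG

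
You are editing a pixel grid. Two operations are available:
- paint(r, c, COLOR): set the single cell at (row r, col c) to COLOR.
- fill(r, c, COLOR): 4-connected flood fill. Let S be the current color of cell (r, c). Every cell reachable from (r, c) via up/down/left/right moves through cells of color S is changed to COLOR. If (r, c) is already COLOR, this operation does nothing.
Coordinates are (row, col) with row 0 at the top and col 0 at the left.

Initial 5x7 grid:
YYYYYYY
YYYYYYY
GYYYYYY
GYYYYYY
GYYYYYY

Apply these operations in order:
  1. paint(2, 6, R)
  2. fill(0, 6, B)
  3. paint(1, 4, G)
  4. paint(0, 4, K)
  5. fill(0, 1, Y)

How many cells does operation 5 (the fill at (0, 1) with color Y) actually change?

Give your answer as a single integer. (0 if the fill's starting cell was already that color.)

After op 1 paint(2,6,R):
YYYYYYY
YYYYYYY
GYYYYYR
GYYYYYY
GYYYYYY
After op 2 fill(0,6,B) [31 cells changed]:
BBBBBBB
BBBBBBB
GBBBBBR
GBBBBBB
GBBBBBB
After op 3 paint(1,4,G):
BBBBBBB
BBBBGBB
GBBBBBR
GBBBBBB
GBBBBBB
After op 4 paint(0,4,K):
BBBBKBB
BBBBGBB
GBBBBBR
GBBBBBB
GBBBBBB
After op 5 fill(0,1,Y) [29 cells changed]:
YYYYKYY
YYYYGYY
GYYYYYR
GYYYYYY
GYYYYYY

Answer: 29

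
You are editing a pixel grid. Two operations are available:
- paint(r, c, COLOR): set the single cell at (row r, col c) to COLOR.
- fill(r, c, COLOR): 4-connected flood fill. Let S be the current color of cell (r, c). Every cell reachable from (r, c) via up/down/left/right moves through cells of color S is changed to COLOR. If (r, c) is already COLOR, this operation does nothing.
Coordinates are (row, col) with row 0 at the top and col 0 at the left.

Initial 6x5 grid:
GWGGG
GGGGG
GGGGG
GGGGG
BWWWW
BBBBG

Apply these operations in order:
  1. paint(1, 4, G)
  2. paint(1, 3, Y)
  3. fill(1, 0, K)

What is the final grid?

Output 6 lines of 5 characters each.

After op 1 paint(1,4,G):
GWGGG
GGGGG
GGGGG
GGGGG
BWWWW
BBBBG
After op 2 paint(1,3,Y):
GWGGG
GGGYG
GGGGG
GGGGG
BWWWW
BBBBG
After op 3 fill(1,0,K) [18 cells changed]:
KWKKK
KKKYK
KKKKK
KKKKK
BWWWW
BBBBG

Answer: KWKKK
KKKYK
KKKKK
KKKKK
BWWWW
BBBBG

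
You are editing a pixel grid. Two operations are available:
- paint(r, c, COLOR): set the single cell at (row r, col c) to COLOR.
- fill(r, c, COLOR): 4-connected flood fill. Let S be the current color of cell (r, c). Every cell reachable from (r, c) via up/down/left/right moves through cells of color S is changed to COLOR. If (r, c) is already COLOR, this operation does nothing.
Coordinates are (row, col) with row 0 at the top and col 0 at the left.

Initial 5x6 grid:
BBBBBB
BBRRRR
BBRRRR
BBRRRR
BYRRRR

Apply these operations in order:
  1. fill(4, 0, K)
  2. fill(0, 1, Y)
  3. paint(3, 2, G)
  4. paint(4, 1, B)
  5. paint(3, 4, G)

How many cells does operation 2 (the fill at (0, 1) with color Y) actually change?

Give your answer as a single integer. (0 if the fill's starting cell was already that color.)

Answer: 13

Derivation:
After op 1 fill(4,0,K) [13 cells changed]:
KKKKKK
KKRRRR
KKRRRR
KKRRRR
KYRRRR
After op 2 fill(0,1,Y) [13 cells changed]:
YYYYYY
YYRRRR
YYRRRR
YYRRRR
YYRRRR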